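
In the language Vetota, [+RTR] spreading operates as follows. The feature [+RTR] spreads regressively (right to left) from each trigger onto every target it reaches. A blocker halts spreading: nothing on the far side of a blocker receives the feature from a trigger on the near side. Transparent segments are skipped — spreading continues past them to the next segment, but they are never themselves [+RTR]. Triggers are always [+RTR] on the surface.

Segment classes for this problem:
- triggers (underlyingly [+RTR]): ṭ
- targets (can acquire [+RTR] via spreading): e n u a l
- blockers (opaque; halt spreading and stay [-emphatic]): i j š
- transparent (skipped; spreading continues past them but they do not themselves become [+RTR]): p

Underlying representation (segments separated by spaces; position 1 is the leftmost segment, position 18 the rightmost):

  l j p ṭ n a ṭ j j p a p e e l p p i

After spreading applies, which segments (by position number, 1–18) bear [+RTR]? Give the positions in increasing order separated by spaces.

4 5 6 7

From /ṭ/ at 4 leftward: 3 /p/ transparent; 2 /j/ blocks.
From /ṭ/ at 7 leftward: 6 /a/ → [+RTR]; 5 /n/ → [+RTR]; 4 /ṭ/ is itself a trigger — this domain ends here.
Targets with no active source: positions 1 11 13 14 15 stay [-emphatic].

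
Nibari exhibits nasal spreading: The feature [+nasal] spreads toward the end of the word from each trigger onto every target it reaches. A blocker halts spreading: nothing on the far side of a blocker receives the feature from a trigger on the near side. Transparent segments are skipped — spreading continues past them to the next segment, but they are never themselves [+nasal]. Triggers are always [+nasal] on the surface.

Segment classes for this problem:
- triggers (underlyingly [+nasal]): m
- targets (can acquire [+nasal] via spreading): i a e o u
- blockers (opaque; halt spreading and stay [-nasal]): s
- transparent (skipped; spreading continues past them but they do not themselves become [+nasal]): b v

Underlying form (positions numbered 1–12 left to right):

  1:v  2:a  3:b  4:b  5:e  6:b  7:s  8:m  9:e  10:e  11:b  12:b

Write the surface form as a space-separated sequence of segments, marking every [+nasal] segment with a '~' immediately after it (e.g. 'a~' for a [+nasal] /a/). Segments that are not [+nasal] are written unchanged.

v a b b e b s m~ e~ e~ b b

From /m/ at 8 rightward: 9 /e/ → [+nasal]; 10 /e/ → [+nasal]; 11 /b/ transparent; 12 /b/ transparent; word edge.
Targets with no active source: positions 2 5 stay [-nasal].
[+nasal] positions on the surface: 8 9 10.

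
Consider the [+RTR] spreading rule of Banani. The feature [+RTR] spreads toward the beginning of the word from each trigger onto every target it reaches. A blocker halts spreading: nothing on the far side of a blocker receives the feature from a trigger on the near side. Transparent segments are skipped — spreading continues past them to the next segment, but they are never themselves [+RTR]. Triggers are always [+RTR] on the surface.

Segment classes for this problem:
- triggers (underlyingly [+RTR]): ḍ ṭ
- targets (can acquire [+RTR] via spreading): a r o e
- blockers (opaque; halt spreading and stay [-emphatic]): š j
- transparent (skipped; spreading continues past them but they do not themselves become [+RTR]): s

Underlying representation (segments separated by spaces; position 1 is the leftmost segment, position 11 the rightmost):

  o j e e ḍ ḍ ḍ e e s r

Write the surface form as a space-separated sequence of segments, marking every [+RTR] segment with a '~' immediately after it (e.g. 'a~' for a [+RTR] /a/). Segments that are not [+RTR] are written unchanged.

From /ḍ/ at 5 leftward: 4 /e/ → [+RTR]; 3 /e/ → [+RTR]; 2 /j/ blocks.
From /ḍ/ at 6 leftward: 5 /ḍ/ is itself a trigger — this domain ends here.
From /ḍ/ at 7 leftward: 6 /ḍ/ is itself a trigger — this domain ends here.
Targets with no active source: positions 1 8 9 11 stay [-emphatic].
[+RTR] positions on the surface: 3 4 5 6 7.

o j e~ e~ ḍ~ ḍ~ ḍ~ e e s r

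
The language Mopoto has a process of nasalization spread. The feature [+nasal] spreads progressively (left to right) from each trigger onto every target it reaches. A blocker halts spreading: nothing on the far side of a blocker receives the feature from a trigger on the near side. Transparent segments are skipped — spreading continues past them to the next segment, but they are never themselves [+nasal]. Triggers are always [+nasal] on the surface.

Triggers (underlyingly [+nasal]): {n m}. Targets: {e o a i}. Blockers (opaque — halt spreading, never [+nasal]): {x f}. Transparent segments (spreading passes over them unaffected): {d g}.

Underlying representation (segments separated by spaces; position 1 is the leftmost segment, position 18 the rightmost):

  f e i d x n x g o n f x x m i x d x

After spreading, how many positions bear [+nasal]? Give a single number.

4

From /n/ at 6 rightward: 7 /x/ blocks.
From /n/ at 10 rightward: 11 /f/ blocks.
From /m/ at 14 rightward: 15 /i/ → [+nasal]; 16 /x/ blocks.
Targets with no active source: positions 2 3 9 stay [-nasal].
[+nasal] positions on the surface: 6 10 14 15.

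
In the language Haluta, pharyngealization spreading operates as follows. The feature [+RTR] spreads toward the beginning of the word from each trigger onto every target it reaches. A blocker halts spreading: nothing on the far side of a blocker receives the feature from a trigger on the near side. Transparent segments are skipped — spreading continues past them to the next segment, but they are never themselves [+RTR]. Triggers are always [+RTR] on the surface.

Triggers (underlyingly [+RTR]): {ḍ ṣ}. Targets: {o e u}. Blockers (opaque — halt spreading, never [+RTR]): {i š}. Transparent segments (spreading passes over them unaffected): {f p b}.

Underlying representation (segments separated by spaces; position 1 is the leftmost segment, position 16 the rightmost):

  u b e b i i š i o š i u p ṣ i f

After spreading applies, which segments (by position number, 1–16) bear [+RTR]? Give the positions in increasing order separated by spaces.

From /ṣ/ at 14 leftward: 13 /p/ transparent; 12 /u/ → [+RTR]; 11 /i/ blocks.
Targets with no active source: positions 1 3 9 stay [-emphatic].

12 14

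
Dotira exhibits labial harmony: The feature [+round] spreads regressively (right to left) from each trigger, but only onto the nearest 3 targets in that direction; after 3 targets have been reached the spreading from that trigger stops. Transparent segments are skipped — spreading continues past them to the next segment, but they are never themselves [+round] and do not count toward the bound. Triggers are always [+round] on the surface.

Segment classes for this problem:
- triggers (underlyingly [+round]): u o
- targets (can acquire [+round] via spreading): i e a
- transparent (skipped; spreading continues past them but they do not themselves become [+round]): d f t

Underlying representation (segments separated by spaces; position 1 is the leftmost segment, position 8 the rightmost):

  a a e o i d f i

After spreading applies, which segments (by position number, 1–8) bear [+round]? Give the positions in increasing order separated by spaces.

1 2 3 4

From /o/ at 4 leftward: 3 /e/ → [+round]; 2 /a/ → [+round]; 1 /a/ → [+round]; bound reached.
Targets with no active source: positions 5 8 stay [-round].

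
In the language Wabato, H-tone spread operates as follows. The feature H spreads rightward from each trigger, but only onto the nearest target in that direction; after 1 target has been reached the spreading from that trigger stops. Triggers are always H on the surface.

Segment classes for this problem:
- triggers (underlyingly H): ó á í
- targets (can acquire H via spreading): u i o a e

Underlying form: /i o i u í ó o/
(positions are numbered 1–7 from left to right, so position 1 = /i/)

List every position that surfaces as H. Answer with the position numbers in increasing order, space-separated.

From /í/ at 5 rightward: 6 /ó/ is itself a trigger — this domain ends here.
From /ó/ at 6 rightward: 7 /o/ → H; bound reached.
Targets with no active source: positions 1 2 3 4 stay [-high tone].

5 6 7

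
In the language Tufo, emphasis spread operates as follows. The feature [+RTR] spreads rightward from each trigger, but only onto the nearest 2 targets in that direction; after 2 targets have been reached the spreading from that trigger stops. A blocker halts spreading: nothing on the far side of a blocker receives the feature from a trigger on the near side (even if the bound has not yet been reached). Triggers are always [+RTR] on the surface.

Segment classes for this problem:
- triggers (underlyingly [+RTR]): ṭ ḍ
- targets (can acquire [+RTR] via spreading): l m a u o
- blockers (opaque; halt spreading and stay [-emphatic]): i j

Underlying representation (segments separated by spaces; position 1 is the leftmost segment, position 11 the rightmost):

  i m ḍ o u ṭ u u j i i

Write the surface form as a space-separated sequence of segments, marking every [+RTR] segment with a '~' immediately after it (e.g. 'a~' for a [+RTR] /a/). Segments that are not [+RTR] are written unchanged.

From /ḍ/ at 3 rightward: 4 /o/ → [+RTR]; 5 /u/ → [+RTR]; bound reached.
From /ṭ/ at 6 rightward: 7 /u/ → [+RTR]; 8 /u/ → [+RTR]; bound reached.
Target with no active source: position 2 stays [-emphatic].
[+RTR] positions on the surface: 3 4 5 6 7 8.

i m ḍ~ o~ u~ ṭ~ u~ u~ j i i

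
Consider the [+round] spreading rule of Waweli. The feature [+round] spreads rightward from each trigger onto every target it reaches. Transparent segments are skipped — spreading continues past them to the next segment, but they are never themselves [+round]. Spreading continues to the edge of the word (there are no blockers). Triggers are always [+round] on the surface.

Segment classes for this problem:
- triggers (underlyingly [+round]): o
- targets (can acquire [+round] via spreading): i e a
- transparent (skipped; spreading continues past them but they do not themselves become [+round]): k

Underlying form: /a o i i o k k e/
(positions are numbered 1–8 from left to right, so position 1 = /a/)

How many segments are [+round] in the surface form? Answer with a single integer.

From /o/ at 2 rightward: 3 /i/ → [+round]; 4 /i/ → [+round]; 5 /o/ is itself a trigger — this domain ends here.
From /o/ at 5 rightward: 6 /k/ transparent; 7 /k/ transparent; 8 /e/ → [+round]; word edge.
Target with no active source: position 1 stays [-round].
[+round] positions on the surface: 2 3 4 5 8.

5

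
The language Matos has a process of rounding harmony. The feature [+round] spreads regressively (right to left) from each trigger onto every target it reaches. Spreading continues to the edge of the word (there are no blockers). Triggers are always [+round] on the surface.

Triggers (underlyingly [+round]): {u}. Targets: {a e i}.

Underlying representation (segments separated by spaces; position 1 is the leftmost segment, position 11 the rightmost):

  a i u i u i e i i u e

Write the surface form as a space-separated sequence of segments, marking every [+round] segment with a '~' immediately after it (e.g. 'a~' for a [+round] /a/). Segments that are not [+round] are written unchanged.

From /u/ at 3 leftward: 2 /i/ → [+round]; 1 /a/ → [+round]; word edge.
From /u/ at 5 leftward: 4 /i/ → [+round]; 3 /u/ is itself a trigger — this domain ends here.
From /u/ at 10 leftward: 9 /i/ → [+round]; 8 /i/ → [+round]; 7 /e/ → [+round]; 6 /i/ → [+round]; 5 /u/ is itself a trigger — this domain ends here.
Target with no active source: position 11 stays [-round].
[+round] positions on the surface: 1 2 3 4 5 6 7 8 9 10.

a~ i~ u~ i~ u~ i~ e~ i~ i~ u~ e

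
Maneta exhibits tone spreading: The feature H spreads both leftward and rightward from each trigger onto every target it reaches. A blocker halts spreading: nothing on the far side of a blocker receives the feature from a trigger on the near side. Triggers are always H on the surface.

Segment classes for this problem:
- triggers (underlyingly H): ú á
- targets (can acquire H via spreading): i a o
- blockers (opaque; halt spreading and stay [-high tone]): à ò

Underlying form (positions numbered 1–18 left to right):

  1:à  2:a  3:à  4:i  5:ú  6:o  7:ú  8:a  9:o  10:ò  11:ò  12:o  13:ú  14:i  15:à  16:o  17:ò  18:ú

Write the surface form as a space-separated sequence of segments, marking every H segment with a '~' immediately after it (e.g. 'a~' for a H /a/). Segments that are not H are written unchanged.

à a à i~ ú~ o~ ú~ a~ o~ ò ò o~ ú~ i~ à o ò ú~

From /ú/ at 5 rightward: 6 /o/ → H; 7 /ú/ is itself a trigger — this domain ends here.
From /ú/ at 5 leftward: 4 /i/ → H; 3 /à/ blocks.
From /ú/ at 7 rightward: 8 /a/ → H; 9 /o/ → H; 10 /ò/ blocks.
From /ú/ at 7 leftward: 6 /o/ → H; 5 /ú/ is itself a trigger — this domain ends here.
From /ú/ at 13 rightward: 14 /i/ → H; 15 /à/ blocks.
From /ú/ at 13 leftward: 12 /o/ → H; 11 /ò/ blocks.
From /ú/ at 18 rightward: word edge.
From /ú/ at 18 leftward: 17 /ò/ blocks.
Targets with no active source: positions 2 16 stay [-high tone].
H positions on the surface: 4 5 6 7 8 9 12 13 14 18.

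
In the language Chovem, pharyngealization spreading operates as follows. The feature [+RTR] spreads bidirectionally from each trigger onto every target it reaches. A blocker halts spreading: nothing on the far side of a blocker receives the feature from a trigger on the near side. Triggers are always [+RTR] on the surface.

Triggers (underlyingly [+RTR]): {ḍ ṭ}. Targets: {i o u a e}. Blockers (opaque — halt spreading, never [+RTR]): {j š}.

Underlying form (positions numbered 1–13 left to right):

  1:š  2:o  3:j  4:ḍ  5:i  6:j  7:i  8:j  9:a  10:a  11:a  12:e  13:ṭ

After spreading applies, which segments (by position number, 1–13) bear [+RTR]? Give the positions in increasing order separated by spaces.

From /ḍ/ at 4 rightward: 5 /i/ → [+RTR]; 6 /j/ blocks.
From /ḍ/ at 4 leftward: 3 /j/ blocks.
From /ṭ/ at 13 rightward: word edge.
From /ṭ/ at 13 leftward: 12 /e/ → [+RTR]; 11 /a/ → [+RTR]; 10 /a/ → [+RTR]; 9 /a/ → [+RTR]; 8 /j/ blocks.
Targets with no active source: positions 2 7 stay [-emphatic].

4 5 9 10 11 12 13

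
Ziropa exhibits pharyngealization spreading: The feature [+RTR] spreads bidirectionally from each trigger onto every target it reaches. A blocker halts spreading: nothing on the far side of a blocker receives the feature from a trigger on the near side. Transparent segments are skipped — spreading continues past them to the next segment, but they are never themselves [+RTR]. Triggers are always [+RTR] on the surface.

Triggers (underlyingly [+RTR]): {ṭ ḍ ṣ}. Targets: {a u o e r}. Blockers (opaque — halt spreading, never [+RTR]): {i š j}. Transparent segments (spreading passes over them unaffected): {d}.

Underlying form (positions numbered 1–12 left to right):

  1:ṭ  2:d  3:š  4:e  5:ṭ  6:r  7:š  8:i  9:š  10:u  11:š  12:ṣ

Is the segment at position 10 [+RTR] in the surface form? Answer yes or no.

From /ṭ/ at 1 rightward: 2 /d/ transparent; 3 /š/ blocks.
From /ṭ/ at 1 leftward: word edge.
From /ṭ/ at 5 rightward: 6 /r/ → [+RTR]; 7 /š/ blocks.
From /ṭ/ at 5 leftward: 4 /e/ → [+RTR]; 3 /š/ blocks.
From /ṣ/ at 12 rightward: word edge.
From /ṣ/ at 12 leftward: 11 /š/ blocks.
Target with no active source: position 10 stays [-emphatic].
[+RTR] positions on the surface: 1 4 5 6 12.

no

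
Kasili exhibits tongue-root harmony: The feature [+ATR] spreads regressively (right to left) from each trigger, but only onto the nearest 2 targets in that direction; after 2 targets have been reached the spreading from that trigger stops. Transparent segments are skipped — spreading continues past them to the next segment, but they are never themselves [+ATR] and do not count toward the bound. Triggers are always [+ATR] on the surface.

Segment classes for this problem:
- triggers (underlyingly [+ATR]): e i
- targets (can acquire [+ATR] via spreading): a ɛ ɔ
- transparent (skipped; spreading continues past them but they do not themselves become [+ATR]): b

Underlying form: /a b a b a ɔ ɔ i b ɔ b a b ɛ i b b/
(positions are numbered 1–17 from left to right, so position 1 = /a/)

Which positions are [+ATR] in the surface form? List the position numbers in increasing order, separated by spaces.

From /i/ at 8 leftward: 7 /ɔ/ → [+ATR]; 6 /ɔ/ → [+ATR]; bound reached.
From /i/ at 15 leftward: 14 /ɛ/ → [+ATR]; 13 /b/ transparent; 12 /a/ → [+ATR]; bound reached.
Targets with no active source: positions 1 3 5 10 stay [-ATR].

6 7 8 12 14 15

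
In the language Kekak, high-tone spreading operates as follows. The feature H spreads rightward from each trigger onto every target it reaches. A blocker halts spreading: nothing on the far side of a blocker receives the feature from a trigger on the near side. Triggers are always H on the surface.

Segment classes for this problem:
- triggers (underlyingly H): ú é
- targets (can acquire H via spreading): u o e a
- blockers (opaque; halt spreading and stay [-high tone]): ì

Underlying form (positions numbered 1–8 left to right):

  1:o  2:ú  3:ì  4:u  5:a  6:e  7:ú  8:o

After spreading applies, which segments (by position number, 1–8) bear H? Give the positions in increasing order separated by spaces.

2 7 8

From /ú/ at 2 rightward: 3 /ì/ blocks.
From /ú/ at 7 rightward: 8 /o/ → H; word edge.
Targets with no active source: positions 1 4 5 6 stay [-high tone].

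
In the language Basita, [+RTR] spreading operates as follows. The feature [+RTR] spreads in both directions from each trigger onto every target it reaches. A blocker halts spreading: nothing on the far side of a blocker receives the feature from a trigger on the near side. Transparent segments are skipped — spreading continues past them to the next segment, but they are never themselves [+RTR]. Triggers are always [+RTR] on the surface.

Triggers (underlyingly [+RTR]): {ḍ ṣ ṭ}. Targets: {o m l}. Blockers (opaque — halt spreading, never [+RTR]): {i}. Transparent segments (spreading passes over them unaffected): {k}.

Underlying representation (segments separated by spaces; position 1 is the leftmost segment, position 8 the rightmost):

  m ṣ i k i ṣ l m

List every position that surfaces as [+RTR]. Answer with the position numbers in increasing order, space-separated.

1 2 6 7 8

From /ṣ/ at 2 rightward: 3 /i/ blocks.
From /ṣ/ at 2 leftward: 1 /m/ → [+RTR]; word edge.
From /ṣ/ at 6 rightward: 7 /l/ → [+RTR]; 8 /m/ → [+RTR]; word edge.
From /ṣ/ at 6 leftward: 5 /i/ blocks.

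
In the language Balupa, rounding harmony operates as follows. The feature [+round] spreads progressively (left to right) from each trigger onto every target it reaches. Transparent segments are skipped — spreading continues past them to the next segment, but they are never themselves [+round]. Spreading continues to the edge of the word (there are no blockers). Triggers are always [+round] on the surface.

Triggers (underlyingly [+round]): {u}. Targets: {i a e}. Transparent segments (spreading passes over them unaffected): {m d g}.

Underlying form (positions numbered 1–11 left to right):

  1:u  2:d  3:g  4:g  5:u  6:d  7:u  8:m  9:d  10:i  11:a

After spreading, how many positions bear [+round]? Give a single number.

5

From /u/ at 1 rightward: 2 /d/ transparent; 3 /g/ transparent; 4 /g/ transparent; 5 /u/ is itself a trigger — this domain ends here.
From /u/ at 5 rightward: 6 /d/ transparent; 7 /u/ is itself a trigger — this domain ends here.
From /u/ at 7 rightward: 8 /m/ transparent; 9 /d/ transparent; 10 /i/ → [+round]; 11 /a/ → [+round]; word edge.
[+round] positions on the surface: 1 5 7 10 11.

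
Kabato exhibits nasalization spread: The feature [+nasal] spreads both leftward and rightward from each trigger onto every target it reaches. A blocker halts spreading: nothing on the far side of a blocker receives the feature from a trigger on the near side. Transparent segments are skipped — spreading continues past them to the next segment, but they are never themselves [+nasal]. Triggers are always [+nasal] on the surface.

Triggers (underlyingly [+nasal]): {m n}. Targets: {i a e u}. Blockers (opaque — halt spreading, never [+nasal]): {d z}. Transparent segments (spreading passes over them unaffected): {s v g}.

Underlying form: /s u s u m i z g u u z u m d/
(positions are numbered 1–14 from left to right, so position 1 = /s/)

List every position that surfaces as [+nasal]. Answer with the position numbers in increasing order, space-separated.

From /m/ at 5 rightward: 6 /i/ → [+nasal]; 7 /z/ blocks.
From /m/ at 5 leftward: 4 /u/ → [+nasal]; 3 /s/ transparent; 2 /u/ → [+nasal]; 1 /s/ transparent; word edge.
From /m/ at 13 rightward: 14 /d/ blocks.
From /m/ at 13 leftward: 12 /u/ → [+nasal]; 11 /z/ blocks.
Targets with no active source: positions 9 10 stay [-nasal].

2 4 5 6 12 13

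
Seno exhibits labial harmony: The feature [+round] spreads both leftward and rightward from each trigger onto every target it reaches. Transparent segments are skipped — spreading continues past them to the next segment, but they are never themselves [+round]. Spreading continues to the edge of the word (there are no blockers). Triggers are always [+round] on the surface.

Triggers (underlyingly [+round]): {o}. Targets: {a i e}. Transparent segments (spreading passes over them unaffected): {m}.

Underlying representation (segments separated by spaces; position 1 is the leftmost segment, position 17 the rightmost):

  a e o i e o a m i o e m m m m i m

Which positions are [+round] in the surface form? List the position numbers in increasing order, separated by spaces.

1 2 3 4 5 6 7 9 10 11 16

From /o/ at 3 rightward: 4 /i/ → [+round]; 5 /e/ → [+round]; 6 /o/ is itself a trigger — this domain ends here.
From /o/ at 3 leftward: 2 /e/ → [+round]; 1 /a/ → [+round]; word edge.
From /o/ at 6 rightward: 7 /a/ → [+round]; 8 /m/ transparent; 9 /i/ → [+round]; 10 /o/ is itself a trigger — this domain ends here.
From /o/ at 6 leftward: 5 /e/ → [+round]; 4 /i/ → [+round]; 3 /o/ is itself a trigger — this domain ends here.
From /o/ at 10 rightward: 11 /e/ → [+round]; 12 /m/ transparent; 13 /m/ transparent; 14 /m/ transparent; 15 /m/ transparent; 16 /i/ → [+round]; 17 /m/ transparent; word edge.
From /o/ at 10 leftward: 9 /i/ → [+round]; 8 /m/ transparent; 7 /a/ → [+round]; 6 /o/ is itself a trigger — this domain ends here.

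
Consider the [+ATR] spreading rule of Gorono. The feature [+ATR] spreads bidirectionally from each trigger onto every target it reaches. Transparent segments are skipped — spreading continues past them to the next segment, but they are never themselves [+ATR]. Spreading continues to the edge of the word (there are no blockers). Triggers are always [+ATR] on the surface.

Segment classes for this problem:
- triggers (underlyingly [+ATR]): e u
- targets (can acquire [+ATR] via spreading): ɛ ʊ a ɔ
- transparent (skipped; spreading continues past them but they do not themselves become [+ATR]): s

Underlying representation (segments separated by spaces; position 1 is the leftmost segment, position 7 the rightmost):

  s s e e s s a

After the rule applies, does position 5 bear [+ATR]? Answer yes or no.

no

From /e/ at 3 rightward: 4 /e/ is itself a trigger — this domain ends here.
From /e/ at 3 leftward: 2 /s/ transparent; 1 /s/ transparent; word edge.
From /e/ at 4 rightward: 5 /s/ transparent; 6 /s/ transparent; 7 /a/ → [+ATR]; word edge.
From /e/ at 4 leftward: 3 /e/ is itself a trigger — this domain ends here.
[+ATR] positions on the surface: 3 4 7.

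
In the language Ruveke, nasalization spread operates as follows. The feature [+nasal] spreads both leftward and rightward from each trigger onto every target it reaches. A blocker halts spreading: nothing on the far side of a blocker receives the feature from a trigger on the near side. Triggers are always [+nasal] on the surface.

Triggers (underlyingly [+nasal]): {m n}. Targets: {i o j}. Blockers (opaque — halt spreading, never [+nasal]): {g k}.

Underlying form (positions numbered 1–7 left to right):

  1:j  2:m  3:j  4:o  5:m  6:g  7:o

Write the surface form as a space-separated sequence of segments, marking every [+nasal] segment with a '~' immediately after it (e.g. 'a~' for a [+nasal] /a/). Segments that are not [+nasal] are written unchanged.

j~ m~ j~ o~ m~ g o

From /m/ at 2 rightward: 3 /j/ → [+nasal]; 4 /o/ → [+nasal]; 5 /m/ is itself a trigger — this domain ends here.
From /m/ at 2 leftward: 1 /j/ → [+nasal]; word edge.
From /m/ at 5 rightward: 6 /g/ blocks.
From /m/ at 5 leftward: 4 /o/ → [+nasal]; 3 /j/ → [+nasal]; 2 /m/ is itself a trigger — this domain ends here.
Target with no active source: position 7 stays [-nasal].
[+nasal] positions on the surface: 1 2 3 4 5.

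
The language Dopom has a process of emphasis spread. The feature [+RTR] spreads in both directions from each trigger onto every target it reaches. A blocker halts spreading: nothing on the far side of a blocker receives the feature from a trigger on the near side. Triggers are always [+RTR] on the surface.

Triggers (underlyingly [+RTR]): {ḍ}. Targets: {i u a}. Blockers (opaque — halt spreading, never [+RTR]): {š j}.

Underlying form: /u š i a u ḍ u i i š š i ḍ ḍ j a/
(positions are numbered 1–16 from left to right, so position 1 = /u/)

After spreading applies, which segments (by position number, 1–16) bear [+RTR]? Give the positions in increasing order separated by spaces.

From /ḍ/ at 6 rightward: 7 /u/ → [+RTR]; 8 /i/ → [+RTR]; 9 /i/ → [+RTR]; 10 /š/ blocks.
From /ḍ/ at 6 leftward: 5 /u/ → [+RTR]; 4 /a/ → [+RTR]; 3 /i/ → [+RTR]; 2 /š/ blocks.
From /ḍ/ at 13 rightward: 14 /ḍ/ is itself a trigger — this domain ends here.
From /ḍ/ at 13 leftward: 12 /i/ → [+RTR]; 11 /š/ blocks.
From /ḍ/ at 14 rightward: 15 /j/ blocks.
From /ḍ/ at 14 leftward: 13 /ḍ/ is itself a trigger — this domain ends here.
Targets with no active source: positions 1 16 stay [-emphatic].

3 4 5 6 7 8 9 12 13 14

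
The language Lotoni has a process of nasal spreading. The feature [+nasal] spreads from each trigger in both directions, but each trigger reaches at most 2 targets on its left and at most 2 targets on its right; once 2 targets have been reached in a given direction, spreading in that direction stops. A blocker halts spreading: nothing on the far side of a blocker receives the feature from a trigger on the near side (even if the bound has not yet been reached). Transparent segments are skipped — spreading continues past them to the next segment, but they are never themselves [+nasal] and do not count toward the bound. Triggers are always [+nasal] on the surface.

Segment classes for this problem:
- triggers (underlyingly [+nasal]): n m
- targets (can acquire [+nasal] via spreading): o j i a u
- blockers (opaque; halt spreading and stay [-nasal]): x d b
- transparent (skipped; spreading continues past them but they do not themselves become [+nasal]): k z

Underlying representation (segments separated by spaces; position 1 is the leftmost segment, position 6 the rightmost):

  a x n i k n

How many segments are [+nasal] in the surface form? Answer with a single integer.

From /n/ at 3 rightward: 4 /i/ → [+nasal]; 5 /k/ transparent; 6 /n/ is itself a trigger — this domain ends here.
From /n/ at 3 leftward: 2 /x/ blocks.
From /n/ at 6 rightward: word edge.
From /n/ at 6 leftward: 5 /k/ transparent; 4 /i/ → [+nasal]; 3 /n/ is itself a trigger — this domain ends here.
Target with no active source: position 1 stays [-nasal].
[+nasal] positions on the surface: 3 4 6.

3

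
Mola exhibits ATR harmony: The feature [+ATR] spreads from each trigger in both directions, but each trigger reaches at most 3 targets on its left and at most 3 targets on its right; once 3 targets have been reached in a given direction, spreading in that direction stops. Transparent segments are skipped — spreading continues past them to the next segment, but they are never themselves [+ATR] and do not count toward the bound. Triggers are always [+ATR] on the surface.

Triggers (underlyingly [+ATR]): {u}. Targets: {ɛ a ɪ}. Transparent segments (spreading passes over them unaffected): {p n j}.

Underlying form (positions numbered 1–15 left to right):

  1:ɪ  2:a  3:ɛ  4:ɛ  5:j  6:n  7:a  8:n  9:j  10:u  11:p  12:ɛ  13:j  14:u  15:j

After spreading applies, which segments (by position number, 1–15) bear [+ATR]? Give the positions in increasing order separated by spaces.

3 4 7 10 12 14

From /u/ at 10 rightward: 11 /p/ transparent; 12 /ɛ/ → [+ATR]; 13 /j/ transparent; 14 /u/ is itself a trigger — this domain ends here.
From /u/ at 10 leftward: 9 /j/ transparent; 8 /n/ transparent; 7 /a/ → [+ATR]; 6 /n/ transparent; 5 /j/ transparent; 4 /ɛ/ → [+ATR]; 3 /ɛ/ → [+ATR]; bound reached.
From /u/ at 14 rightward: 15 /j/ transparent; word edge.
From /u/ at 14 leftward: 13 /j/ transparent; 12 /ɛ/ → [+ATR]; 11 /p/ transparent; 10 /u/ is itself a trigger — this domain ends here.
Targets with no active source: positions 1 2 stay [-ATR].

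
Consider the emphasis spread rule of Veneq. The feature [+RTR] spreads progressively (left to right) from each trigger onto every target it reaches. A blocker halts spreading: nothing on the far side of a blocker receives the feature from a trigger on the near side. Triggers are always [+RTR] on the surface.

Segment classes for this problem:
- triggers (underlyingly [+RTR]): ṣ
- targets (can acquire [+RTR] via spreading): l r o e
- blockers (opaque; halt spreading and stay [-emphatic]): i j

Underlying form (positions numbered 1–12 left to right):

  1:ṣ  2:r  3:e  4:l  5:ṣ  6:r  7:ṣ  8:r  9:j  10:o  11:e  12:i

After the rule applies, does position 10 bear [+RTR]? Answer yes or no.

no

From /ṣ/ at 1 rightward: 2 /r/ → [+RTR]; 3 /e/ → [+RTR]; 4 /l/ → [+RTR]; 5 /ṣ/ is itself a trigger — this domain ends here.
From /ṣ/ at 5 rightward: 6 /r/ → [+RTR]; 7 /ṣ/ is itself a trigger — this domain ends here.
From /ṣ/ at 7 rightward: 8 /r/ → [+RTR]; 9 /j/ blocks.
Targets with no active source: positions 10 11 stay [-emphatic].
[+RTR] positions on the surface: 1 2 3 4 5 6 7 8.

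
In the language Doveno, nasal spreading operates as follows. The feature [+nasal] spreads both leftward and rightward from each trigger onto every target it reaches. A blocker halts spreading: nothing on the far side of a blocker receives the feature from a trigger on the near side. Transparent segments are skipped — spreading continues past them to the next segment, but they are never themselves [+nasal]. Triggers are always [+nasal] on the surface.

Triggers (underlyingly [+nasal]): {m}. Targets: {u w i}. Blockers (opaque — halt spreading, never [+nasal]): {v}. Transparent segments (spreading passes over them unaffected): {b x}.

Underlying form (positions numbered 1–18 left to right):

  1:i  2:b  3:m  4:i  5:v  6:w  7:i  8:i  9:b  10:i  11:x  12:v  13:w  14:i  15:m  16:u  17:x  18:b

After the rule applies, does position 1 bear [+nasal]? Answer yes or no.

yes

From /m/ at 3 rightward: 4 /i/ → [+nasal]; 5 /v/ blocks.
From /m/ at 3 leftward: 2 /b/ transparent; 1 /i/ → [+nasal]; word edge.
From /m/ at 15 rightward: 16 /u/ → [+nasal]; 17 /x/ transparent; 18 /b/ transparent; word edge.
From /m/ at 15 leftward: 14 /i/ → [+nasal]; 13 /w/ → [+nasal]; 12 /v/ blocks.
Targets with no active source: positions 6 7 8 10 stay [-nasal].
[+nasal] positions on the surface: 1 3 4 13 14 15 16.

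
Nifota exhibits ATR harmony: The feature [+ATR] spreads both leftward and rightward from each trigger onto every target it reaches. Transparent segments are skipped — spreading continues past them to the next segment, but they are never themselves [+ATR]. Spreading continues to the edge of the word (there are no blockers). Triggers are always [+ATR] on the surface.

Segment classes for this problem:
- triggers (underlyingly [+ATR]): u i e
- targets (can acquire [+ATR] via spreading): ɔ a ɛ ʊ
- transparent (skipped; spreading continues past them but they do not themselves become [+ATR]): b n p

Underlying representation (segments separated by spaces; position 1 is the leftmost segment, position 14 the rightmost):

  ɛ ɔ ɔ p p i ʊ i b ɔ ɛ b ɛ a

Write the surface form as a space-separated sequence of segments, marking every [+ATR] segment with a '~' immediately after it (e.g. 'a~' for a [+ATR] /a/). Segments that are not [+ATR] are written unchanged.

From /i/ at 6 rightward: 7 /ʊ/ → [+ATR]; 8 /i/ is itself a trigger — this domain ends here.
From /i/ at 6 leftward: 5 /p/ transparent; 4 /p/ transparent; 3 /ɔ/ → [+ATR]; 2 /ɔ/ → [+ATR]; 1 /ɛ/ → [+ATR]; word edge.
From /i/ at 8 rightward: 9 /b/ transparent; 10 /ɔ/ → [+ATR]; 11 /ɛ/ → [+ATR]; 12 /b/ transparent; 13 /ɛ/ → [+ATR]; 14 /a/ → [+ATR]; word edge.
From /i/ at 8 leftward: 7 /ʊ/ → [+ATR]; 6 /i/ is itself a trigger — this domain ends here.
[+ATR] positions on the surface: 1 2 3 6 7 8 10 11 13 14.

ɛ~ ɔ~ ɔ~ p p i~ ʊ~ i~ b ɔ~ ɛ~ b ɛ~ a~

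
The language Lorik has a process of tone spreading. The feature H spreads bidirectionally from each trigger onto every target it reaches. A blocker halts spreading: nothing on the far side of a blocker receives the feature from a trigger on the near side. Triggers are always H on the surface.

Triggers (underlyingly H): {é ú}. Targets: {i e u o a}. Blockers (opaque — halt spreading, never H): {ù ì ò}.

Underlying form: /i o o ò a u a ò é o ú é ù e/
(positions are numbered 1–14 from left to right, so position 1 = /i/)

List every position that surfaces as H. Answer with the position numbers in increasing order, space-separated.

9 10 11 12

From /é/ at 9 rightward: 10 /o/ → H; 11 /ú/ is itself a trigger — this domain ends here.
From /é/ at 9 leftward: 8 /ò/ blocks.
From /ú/ at 11 rightward: 12 /é/ is itself a trigger — this domain ends here.
From /ú/ at 11 leftward: 10 /o/ → H; 9 /é/ is itself a trigger — this domain ends here.
From /é/ at 12 rightward: 13 /ù/ blocks.
From /é/ at 12 leftward: 11 /ú/ is itself a trigger — this domain ends here.
Targets with no active source: positions 1 2 3 5 6 7 14 stay [-high tone].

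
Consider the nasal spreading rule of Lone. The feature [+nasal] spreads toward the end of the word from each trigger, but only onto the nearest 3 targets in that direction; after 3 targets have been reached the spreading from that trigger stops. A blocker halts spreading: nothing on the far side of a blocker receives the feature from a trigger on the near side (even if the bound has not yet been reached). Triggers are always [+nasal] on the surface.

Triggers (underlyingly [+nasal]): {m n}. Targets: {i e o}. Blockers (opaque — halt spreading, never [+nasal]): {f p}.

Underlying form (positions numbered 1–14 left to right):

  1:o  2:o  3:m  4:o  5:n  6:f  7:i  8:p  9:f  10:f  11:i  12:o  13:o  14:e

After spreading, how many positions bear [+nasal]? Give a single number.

From /m/ at 3 rightward: 4 /o/ → [+nasal]; 5 /n/ is itself a trigger — this domain ends here.
From /n/ at 5 rightward: 6 /f/ blocks.
Targets with no active source: positions 1 2 7 11 12 13 14 stay [-nasal].
[+nasal] positions on the surface: 3 4 5.

3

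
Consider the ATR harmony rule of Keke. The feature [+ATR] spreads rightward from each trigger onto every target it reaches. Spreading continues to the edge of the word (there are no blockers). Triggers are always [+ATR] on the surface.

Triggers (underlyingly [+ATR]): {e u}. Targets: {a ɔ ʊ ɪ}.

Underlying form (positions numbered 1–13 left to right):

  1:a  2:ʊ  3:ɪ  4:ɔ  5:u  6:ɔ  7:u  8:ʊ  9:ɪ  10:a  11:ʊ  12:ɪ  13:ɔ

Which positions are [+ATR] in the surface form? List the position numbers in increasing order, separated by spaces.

From /u/ at 5 rightward: 6 /ɔ/ → [+ATR]; 7 /u/ is itself a trigger — this domain ends here.
From /u/ at 7 rightward: 8 /ʊ/ → [+ATR]; 9 /ɪ/ → [+ATR]; 10 /a/ → [+ATR]; 11 /ʊ/ → [+ATR]; 12 /ɪ/ → [+ATR]; 13 /ɔ/ → [+ATR]; word edge.
Targets with no active source: positions 1 2 3 4 stay [-ATR].

5 6 7 8 9 10 11 12 13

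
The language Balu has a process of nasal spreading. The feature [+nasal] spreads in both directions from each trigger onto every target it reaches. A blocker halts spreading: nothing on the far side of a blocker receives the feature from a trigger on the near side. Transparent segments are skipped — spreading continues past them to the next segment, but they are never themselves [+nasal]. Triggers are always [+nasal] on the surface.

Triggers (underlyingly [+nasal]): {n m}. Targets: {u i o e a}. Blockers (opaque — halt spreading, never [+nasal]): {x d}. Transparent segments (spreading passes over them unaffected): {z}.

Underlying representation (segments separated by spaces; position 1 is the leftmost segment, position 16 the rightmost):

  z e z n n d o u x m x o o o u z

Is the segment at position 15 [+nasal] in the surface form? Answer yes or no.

no

From /n/ at 4 rightward: 5 /n/ is itself a trigger — this domain ends here.
From /n/ at 4 leftward: 3 /z/ transparent; 2 /e/ → [+nasal]; 1 /z/ transparent; word edge.
From /n/ at 5 rightward: 6 /d/ blocks.
From /n/ at 5 leftward: 4 /n/ is itself a trigger — this domain ends here.
From /m/ at 10 rightward: 11 /x/ blocks.
From /m/ at 10 leftward: 9 /x/ blocks.
Targets with no active source: positions 7 8 12 13 14 15 stay [-nasal].
[+nasal] positions on the surface: 2 4 5 10.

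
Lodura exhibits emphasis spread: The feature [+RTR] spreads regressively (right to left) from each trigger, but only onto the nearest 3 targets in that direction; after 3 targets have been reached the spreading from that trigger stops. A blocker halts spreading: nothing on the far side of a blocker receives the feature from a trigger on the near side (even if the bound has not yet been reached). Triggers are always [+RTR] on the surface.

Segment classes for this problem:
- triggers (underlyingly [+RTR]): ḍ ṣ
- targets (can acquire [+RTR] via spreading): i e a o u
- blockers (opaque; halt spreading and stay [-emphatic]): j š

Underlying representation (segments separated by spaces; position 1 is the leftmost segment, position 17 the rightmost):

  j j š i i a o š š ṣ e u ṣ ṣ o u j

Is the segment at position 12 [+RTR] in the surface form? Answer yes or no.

yes

From /ṣ/ at 10 leftward: 9 /š/ blocks.
From /ṣ/ at 13 leftward: 12 /u/ → [+RTR]; 11 /e/ → [+RTR]; 10 /ṣ/ is itself a trigger — this domain ends here.
From /ṣ/ at 14 leftward: 13 /ṣ/ is itself a trigger — this domain ends here.
Targets with no active source: positions 4 5 6 7 15 16 stay [-emphatic].
[+RTR] positions on the surface: 10 11 12 13 14.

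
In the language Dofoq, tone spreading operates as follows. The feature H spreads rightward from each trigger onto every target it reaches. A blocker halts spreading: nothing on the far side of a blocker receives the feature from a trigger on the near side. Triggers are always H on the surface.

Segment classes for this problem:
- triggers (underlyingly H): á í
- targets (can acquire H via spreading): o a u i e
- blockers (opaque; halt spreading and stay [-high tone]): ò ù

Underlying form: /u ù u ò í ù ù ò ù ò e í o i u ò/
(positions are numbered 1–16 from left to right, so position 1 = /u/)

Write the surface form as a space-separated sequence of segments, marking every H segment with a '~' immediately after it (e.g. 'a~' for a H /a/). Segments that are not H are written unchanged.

u ù u ò í~ ù ù ò ù ò e í~ o~ i~ u~ ò

From /í/ at 5 rightward: 6 /ù/ blocks.
From /í/ at 12 rightward: 13 /o/ → H; 14 /i/ → H; 15 /u/ → H; 16 /ò/ blocks.
Targets with no active source: positions 1 3 11 stay [-high tone].
H positions on the surface: 5 12 13 14 15.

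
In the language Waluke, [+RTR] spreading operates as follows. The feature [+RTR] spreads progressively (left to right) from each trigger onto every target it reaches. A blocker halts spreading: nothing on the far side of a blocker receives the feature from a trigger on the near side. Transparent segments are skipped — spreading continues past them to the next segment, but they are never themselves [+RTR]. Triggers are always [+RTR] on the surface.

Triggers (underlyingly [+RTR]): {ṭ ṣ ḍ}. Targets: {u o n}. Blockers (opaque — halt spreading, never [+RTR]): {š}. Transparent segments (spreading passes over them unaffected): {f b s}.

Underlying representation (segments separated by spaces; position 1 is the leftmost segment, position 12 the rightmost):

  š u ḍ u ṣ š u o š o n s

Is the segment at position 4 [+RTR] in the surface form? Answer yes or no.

yes

From /ḍ/ at 3 rightward: 4 /u/ → [+RTR]; 5 /ṣ/ is itself a trigger — this domain ends here.
From /ṣ/ at 5 rightward: 6 /š/ blocks.
Targets with no active source: positions 2 7 8 10 11 stay [-emphatic].
[+RTR] positions on the surface: 3 4 5.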